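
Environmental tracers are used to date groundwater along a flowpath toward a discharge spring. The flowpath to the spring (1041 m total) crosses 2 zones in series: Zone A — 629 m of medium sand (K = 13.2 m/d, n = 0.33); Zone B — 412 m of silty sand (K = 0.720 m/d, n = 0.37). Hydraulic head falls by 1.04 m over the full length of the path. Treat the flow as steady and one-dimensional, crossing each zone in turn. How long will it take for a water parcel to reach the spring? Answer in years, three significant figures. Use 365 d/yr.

588 years

Steady 1-D flow in series ⇒ the Darcy flux q is identical in every zone and the zone head losses add (resistances L/K in series).
Σ(L/K) = 629/13.2 + 412/0.720 = 47.65 + 572.2 = 619.9 d
q = ΔH / Σ(L/K) = 1.04 / 619.9 = 0.001678 m/d (same in every zone)
Zone A: v = q/n = 0.001678/0.33 = 0.005084 m/d → t_A = 629/0.005084 = 123700 d
Zone B: v = q/n = 0.001678/0.37 = 0.004534 m/d → t_B = 412/0.004534 = 90860 d
Total t = 123700 + 90860 = 214600 d
   = 214600 / 365 = 588 yr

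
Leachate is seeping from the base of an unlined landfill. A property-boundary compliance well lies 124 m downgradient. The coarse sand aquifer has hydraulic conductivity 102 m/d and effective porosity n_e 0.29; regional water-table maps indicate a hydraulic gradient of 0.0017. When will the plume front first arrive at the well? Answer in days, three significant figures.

207 days

Darcy flux q = K·i = 102 × 0.0017 = 0.1734 m/d
v_s = q/n_e = 0.1734/0.29 = 0.5979 m/d
t = L / v = 124 / 0.5979 = 207.4 d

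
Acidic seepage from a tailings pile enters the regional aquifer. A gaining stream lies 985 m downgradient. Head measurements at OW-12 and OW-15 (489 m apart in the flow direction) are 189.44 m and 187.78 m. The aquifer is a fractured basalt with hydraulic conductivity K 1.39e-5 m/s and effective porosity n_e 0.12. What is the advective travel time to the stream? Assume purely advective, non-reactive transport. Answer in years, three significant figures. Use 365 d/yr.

Hydraulic gradient i = (189.44 − 187.78) / 489 = 1.66 / 489 = 0.003395
K = 1.39e-5 m/s × 86400 s/d = 1.201 m/d
Darcy flux q = K·i = 1.201 × 0.003395 = 0.004077 m/d
v_s = q/n_e = 0.004077/0.12 = 0.03397 m/d
t = L / v = 985 / 0.03397 = 28990 d
   = 28990 / 365 = 79.4 yr

79.4 years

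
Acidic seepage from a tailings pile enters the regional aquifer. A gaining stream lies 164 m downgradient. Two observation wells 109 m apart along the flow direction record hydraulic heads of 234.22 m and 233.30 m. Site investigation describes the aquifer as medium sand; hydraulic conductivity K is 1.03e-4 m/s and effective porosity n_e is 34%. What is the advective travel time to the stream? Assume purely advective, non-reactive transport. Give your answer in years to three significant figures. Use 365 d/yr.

Hydraulic gradient i = (234.22 − 233.30) / 109 = 0.92 / 109 = 0.008440
K = 1.03e-4 m/s × 86400 s/d = 8.899 m/d
Darcy flux q = K·i = 8.899 × 0.008440 = 0.07511 m/d
Seepage velocity v = q / n = 0.07511 / 0.34 = 0.2209 m/d
t = L / v = 164 / 0.2209 = 742.4 d
   = 742.4 / 365 = 2.03 yr

2.03 years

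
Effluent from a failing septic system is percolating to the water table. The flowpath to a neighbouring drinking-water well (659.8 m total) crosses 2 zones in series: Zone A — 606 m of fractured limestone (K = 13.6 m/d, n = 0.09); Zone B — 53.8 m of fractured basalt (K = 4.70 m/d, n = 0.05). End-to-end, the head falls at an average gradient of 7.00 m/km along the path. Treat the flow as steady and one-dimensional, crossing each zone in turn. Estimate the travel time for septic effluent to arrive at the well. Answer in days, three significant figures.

For zones in series the flux q is common to all zones; the equivalent conductivity is the harmonic (thickness-weighted) mean, K_eq = L_total / Σ(L_j/K_j).
Σ(L/K) = 606/13.6 + 53.8/4.70 = 44.56 + 11.45 = 56.01 d
K_eq = L_total / Σ(L/K) = 659.8 / 56.01 = 11.78 m/d
q = K_eq · i = 11.78 × 0.0070 = 0.08247 m/d (same in every zone)
Zone A: v = q/n = 0.08247/0.09 = 0.9163 m/d → t_A = 606/0.9163 = 661.4 d
Zone B: v = q/n = 0.08247/0.05 = 1.649 m/d → t_B = 53.8/1.649 = 32.62 d
Total t = 661.4 + 32.62 = 694.0 d

694 days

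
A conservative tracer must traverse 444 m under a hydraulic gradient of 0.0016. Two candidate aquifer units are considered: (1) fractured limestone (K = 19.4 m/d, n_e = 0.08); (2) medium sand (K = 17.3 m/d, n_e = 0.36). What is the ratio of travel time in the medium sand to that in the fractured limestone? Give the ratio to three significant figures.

Unit 1 (fractured limestone): v = 19.4×0.0016/0.08 = 0.3880 m/d, t = 444/0.3880 = 1144 d
Unit 2 (medium sand): v = 17.3×0.0016/0.36 = 0.07689 m/d, t = 444/0.07689 = 5775 d
t(medium sand) / t(fractured limestone) = 5775/1144 = 5.05

5.05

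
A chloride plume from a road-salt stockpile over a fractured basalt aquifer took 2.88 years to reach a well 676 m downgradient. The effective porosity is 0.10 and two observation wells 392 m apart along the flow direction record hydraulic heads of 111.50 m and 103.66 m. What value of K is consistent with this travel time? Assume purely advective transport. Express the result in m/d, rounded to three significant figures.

3.22 m/d

Hydraulic gradient i = (111.50 − 103.66) / 392 = 7.84 / 392 = 0.02000
t = 2.88 years = 1051 d
v = L / t = 676 / 1051 = 0.6431 m/d
K = v · n / i = 0.6431 × 0.10 / 0.02000 = 3.22 m/d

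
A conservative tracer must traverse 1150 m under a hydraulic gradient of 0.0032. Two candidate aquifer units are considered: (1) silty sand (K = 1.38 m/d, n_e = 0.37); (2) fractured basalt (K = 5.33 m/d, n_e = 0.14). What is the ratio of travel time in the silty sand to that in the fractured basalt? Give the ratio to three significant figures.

Unit 1 (silty sand): v = 1.38×0.0032/0.37 = 0.01194 m/d, t = 1150/0.01194 = 96350 d
Unit 2 (fractured basalt): v = 5.33×0.0032/0.14 = 0.1218 m/d, t = 1150/0.1218 = 9439 d
t(silty sand) / t(fractured basalt) = 96350/9439 = 10.2

10.2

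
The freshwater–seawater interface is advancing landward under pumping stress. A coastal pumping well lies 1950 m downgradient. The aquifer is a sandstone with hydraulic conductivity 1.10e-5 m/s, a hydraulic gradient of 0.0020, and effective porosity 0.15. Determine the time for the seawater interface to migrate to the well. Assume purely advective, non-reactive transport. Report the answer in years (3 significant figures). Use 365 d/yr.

K = 1.10e-5 m/s × 86400 s/d = 0.9504 m/d
q = Ki = 0.9504 × 0.0020 = 0.001901 m/d
Seepage velocity v = q / n = 0.001901 / 0.15 = 0.01267 m/d
t = L / v = 1950 / 0.01267 = 153900 d
   = 153900 / 365 = 422 yr

422 years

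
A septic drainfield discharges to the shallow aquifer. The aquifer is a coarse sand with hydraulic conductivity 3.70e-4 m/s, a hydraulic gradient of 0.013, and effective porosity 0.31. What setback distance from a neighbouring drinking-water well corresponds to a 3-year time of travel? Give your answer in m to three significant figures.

K = 3.70e-4 m/s × 86400 s/d = 31.97 m/d
q = Ki = 31.97 × 0.013 = 0.4156 m/d
Average linear velocity = 0.4156 / 0.31 = 1.341 m/d
T = 3 yr × 365 = 1095 d
L = v × T = 1.341 × 1095 = 1468 m

1470 m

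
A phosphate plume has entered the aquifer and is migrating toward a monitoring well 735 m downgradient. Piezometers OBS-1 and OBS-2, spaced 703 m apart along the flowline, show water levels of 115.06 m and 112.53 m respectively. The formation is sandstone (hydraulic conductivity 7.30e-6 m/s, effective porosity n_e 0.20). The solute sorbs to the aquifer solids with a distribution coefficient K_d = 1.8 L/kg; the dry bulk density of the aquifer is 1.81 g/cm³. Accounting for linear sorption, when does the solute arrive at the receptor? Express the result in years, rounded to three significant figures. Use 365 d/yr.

Hydraulic gradient i = (115.06 − 112.53) / 703 = 2.53 / 703 = 0.003599
K = 7.30e-6 m/s × 86400 s/d = 0.6307 m/d
q = Ki = 0.6307 × 0.003599 = 0.002270 m/d
v = Ki/n = 0.6307·0.003599/0.20 = 0.01135 m/d
Retardation R = 1 + ρ_b·K_d/n = 1 + 1.81×1.8/0.20 = 17.29
Contaminant velocity v_c = v/R = 0.01135/17.29 = 6.564e-4 m/d
t = L/v_c = 735/6.564e-4 = 1.120e6 d
   = 1.120e6/365 = 3070 yr

3070 years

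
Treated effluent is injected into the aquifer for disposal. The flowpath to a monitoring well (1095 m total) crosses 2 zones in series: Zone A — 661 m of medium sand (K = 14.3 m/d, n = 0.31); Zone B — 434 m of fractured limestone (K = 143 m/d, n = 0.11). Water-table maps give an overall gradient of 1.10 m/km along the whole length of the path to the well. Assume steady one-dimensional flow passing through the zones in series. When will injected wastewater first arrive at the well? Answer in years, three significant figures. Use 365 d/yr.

28.3 years

Steady 1-D flow in series ⇒ the Darcy flux q is identical in every zone and the zone head losses add (resistances L/K in series).
Σ(L/K) = 661/14.3 + 434/143 = 46.22 + 3.035 = 49.26 d
K_eq = L_total / Σ(L/K) = 1095 / 49.26 = 22.23 m/d
q = K_eq · i = 22.23 × 0.0011 = 0.02445 m/d (same in every zone)
Zone A: v = q/n = 0.02445/0.31 = 0.07888 m/d → t_A = 661/0.07888 = 8380 d
Zone B: v = q/n = 0.02445/0.11 = 0.2223 m/d → t_B = 434/0.2223 = 1952 d
Total t = 8380 + 1952 = 10330 d
   = 10330 / 365 = 28.3 yr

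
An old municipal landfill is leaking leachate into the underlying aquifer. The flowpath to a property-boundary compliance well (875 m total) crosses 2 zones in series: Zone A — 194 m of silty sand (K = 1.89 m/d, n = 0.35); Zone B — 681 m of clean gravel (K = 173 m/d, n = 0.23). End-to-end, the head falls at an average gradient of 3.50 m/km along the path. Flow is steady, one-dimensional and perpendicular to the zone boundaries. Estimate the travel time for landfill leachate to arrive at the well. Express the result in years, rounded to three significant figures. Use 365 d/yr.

21.4 years

Continuity: the same q passes through each zone, so ΔH = q·Σ(L_j/K_j) — the zones act as resistances in series.
Σ(L/K) = 194/1.89 + 681/173 = 102.6 + 3.936 = 106.6 d
K_eq = L_total / Σ(L/K) = 875 / 106.6 = 8.210 m/d
q = K_eq · i = 8.210 × 0.0035 = 0.02873 m/d (same in every zone)
Zone A: v = q/n = 0.02873/0.35 = 0.08210 m/d → t_A = 194/0.08210 = 2363 d
Zone B: v = q/n = 0.02873/0.23 = 0.1249 m/d → t_B = 681/0.1249 = 5451 d
Total t = 2363 + 5451 = 7814 d
   = 7814 / 365 = 21.4 yr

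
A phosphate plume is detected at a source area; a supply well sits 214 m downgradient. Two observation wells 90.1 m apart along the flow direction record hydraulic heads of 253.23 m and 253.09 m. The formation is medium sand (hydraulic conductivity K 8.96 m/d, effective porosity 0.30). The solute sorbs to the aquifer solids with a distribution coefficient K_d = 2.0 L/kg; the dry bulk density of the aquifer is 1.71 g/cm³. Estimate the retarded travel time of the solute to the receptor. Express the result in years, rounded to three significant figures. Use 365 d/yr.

157 years

Hydraulic gradient i = (253.23 − 253.09) / 90.1 = 0.14 / 90.1 = 0.001554
q = Ki = 8.96 × 0.001554 = 0.01392 m/d
Average linear velocity = 0.01392 / 0.30 = 0.04641 m/d
Retardation R = 1 + ρ_b·K_d/n = 1 + 1.71×2.0/0.30 = 12.40
Contaminant velocity v_c = v/R = 0.04641/12.40 = 0.003743 m/d
t = L/v_c = 214/0.003743 = 57180 d
   = 57180/365 = 157 yr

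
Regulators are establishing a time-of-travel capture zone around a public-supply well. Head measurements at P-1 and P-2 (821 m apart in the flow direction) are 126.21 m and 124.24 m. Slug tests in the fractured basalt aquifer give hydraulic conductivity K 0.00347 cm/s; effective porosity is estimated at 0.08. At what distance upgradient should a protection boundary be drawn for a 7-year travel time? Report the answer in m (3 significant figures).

230 m

Hydraulic gradient i = (126.21 − 124.24) / 821 = 1.97 / 821 = 0.002400
K = 0.00347 cm/s × 864 = 2.998 m/d
Specific discharge q = 2.998 × 0.002400 = 0.007194 m/d
Seepage velocity v = q / n = 0.007194 / 0.08 = 0.08992 m/d
T = 7 yr × 365 = 2555 d
L = v × T = 0.08992 × 2555 = 229.8 m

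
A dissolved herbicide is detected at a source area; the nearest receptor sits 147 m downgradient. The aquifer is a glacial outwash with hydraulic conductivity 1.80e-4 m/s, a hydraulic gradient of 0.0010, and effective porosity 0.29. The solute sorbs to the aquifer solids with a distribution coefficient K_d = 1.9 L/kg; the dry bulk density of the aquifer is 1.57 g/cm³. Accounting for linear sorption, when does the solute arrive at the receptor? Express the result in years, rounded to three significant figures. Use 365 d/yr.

84.8 years

K = 1.80e-4 m/s × 86400 s/d = 15.55 m/d
q = Ki = 15.55 × 0.0010 = 0.01555 m/d
Average linear velocity = 0.01555 / 0.29 = 0.05363 m/d
Retardation R = 1 + ρ_b·K_d/n = 1 + 1.57×1.9/0.29 = 11.29
Contaminant velocity v_c = v/R = 0.05363/11.29 = 0.004752 m/d
t = L/v_c = 147/0.004752 = 30940 d
   = 30940/365 = 84.8 yr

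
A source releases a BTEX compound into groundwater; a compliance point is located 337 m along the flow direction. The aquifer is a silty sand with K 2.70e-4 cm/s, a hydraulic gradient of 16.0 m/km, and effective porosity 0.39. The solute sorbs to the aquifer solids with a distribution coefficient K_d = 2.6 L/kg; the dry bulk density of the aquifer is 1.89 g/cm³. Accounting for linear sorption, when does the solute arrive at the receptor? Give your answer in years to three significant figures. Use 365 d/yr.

1310 years

K = 2.70e-4 cm/s × 864 = 0.2333 m/d
q = Ki = 0.2333 × 0.016 = 0.003732 m/d
v_s = q/n_e = 0.003732/0.39 = 0.009570 m/d
Retardation R = 1 + ρ_b·K_d/n = 1 + 1.89×2.6/0.39 = 13.60
Contaminant velocity v_c = v/R = 0.009570/13.60 = 7.037e-4 m/d
t = L/v_c = 337/7.037e-4 = 478900 d
   = 478900/365 = 1310 yr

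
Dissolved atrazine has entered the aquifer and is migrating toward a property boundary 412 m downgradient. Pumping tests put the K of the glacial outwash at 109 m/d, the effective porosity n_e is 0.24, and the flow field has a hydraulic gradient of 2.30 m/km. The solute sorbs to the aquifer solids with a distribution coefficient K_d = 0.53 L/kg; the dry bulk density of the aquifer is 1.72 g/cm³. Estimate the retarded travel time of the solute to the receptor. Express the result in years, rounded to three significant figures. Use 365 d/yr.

Darcy flux q = K·i = 109 × 0.0023 = 0.2507 m/d
Average linear velocity = 0.2507 / 0.24 = 1.045 m/d
Retardation R = 1 + ρ_b·K_d/n = 1 + 1.72×0.53/0.24 = 4.798
Contaminant velocity v_c = v/R = 1.045/4.798 = 0.2177 m/d
t = L/v_c = 412/0.2177 = 1893 d
   = 1893/365 = 5.19 yr

5.19 years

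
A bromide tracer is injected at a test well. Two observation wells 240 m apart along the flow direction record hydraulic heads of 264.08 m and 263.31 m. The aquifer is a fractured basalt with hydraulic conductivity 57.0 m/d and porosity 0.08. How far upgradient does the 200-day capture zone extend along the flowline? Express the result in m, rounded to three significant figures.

457 m

Hydraulic gradient i = (264.08 − 263.31) / 240 = 0.77 / 240 = 0.003208
q = Ki = 57.0 × 0.003208 = 0.1829 m/d
v_s = q/n_e = 0.1829/0.08 = 2.286 m/d
L = v × T = 2.286 × 200 = 457.2 m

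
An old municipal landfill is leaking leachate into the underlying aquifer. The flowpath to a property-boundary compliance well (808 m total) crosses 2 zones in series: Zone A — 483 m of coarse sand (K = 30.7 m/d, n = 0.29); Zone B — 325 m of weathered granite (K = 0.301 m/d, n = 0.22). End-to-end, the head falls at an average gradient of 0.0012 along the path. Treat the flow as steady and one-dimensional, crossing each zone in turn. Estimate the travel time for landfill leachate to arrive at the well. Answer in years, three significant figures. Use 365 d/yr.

655 years

Steady 1-D flow in series ⇒ the Darcy flux q is identical in every zone and the zone head losses add (resistances L/K in series).
Σ(L/K) = 483/30.7 + 325/0.301 = 15.73 + 1080 = 1095 d
K_eq = L_total / Σ(L/K) = 808 / 1095 = 0.7376 m/d
q = K_eq · i = 0.7376 × 0.0012 = 8.851e-4 m/d (same in every zone)
Zone A: v = q/n = 8.851e-4/0.29 = 0.003052 m/d → t_A = 483/0.003052 = 158300 d
Zone B: v = q/n = 8.851e-4/0.22 = 0.004023 m/d → t_B = 325/0.004023 = 80780 d
Total t = 158300 + 80780 = 239000 d
   = 239000 / 365 = 655 yr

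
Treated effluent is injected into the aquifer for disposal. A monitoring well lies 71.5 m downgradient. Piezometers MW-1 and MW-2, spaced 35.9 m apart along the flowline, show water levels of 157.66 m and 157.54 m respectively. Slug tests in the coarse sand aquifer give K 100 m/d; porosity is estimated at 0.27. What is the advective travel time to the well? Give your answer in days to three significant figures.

Hydraulic gradient i = (157.66 − 157.54) / 35.9 = 0.12 / 35.9 = 0.003343
Darcy flux q = K·i = 100 × 0.003343 = 0.3343 m/d
v_s = q/n_e = 0.3343/0.27 = 1.238 m/d
t = L / v = 71.5 / 1.238 = 57.75 d

57.8 days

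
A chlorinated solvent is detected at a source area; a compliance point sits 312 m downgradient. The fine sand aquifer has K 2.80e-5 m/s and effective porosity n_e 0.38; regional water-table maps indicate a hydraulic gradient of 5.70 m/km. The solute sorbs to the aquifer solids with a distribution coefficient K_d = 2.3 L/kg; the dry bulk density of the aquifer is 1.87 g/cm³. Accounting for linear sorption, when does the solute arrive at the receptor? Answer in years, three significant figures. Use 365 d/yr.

K = 2.80e-5 m/s × 86400 s/d = 2.419 m/d
Darcy flux q = K·i = 2.419 × 0.0057 = 0.01379 m/d
Average linear velocity = 0.01379 / 0.38 = 0.03629 m/d
Retardation R = 1 + ρ_b·K_d/n = 1 + 1.87×2.3/0.38 = 12.32
Contaminant velocity v_c = v/R = 0.03629/12.32 = 0.002946 m/d
t = L/v_c = 312/0.002946 = 105900 d
   = 105900/365 = 290 yr

290 years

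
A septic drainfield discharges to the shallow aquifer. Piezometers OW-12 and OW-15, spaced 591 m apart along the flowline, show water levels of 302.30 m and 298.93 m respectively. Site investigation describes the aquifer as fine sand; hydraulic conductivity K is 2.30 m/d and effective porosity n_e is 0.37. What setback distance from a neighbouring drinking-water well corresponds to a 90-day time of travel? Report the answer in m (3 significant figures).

3.19 m

Hydraulic gradient i = (302.30 − 298.93) / 591 = 3.37 / 591 = 0.005702
Darcy flux q = K·i = 2.30 × 0.005702 = 0.01312 m/d
Average linear velocity = 0.01312 / 0.37 = 0.03545 m/d
L = v × T = 0.03545 × 90 = 3.190 m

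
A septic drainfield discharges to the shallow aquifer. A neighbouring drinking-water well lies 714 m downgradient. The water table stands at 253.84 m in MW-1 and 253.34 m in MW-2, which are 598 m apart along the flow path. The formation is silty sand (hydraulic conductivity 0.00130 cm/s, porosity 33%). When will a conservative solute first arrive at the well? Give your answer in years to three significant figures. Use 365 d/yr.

687 years

Hydraulic gradient i = (253.84 − 253.34) / 598 = 0.50 / 598 = 8.361e-4
K = 0.00130 cm/s × 864 = 1.123 m/d
Darcy flux q = K·i = 1.123 × 8.361e-4 = 9.391e-4 m/d
Average linear velocity = 9.391e-4 / 0.33 = 0.002846 m/d
t = L / v = 714 / 0.002846 = 250900 d
   = 250900 / 365 = 687 yr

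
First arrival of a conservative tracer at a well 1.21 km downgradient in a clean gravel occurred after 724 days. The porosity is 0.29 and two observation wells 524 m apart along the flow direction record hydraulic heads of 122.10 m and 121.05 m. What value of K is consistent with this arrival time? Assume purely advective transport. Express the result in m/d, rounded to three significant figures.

242 m/d

Hydraulic gradient i = (122.10 − 121.05) / 524 = 1.05 / 524 = 0.002004
L = 1.21 km = 1210 m
v = L / t = 1210 / 724 = 1.671 m/d
K = v · n / i = 1.671 × 0.29 / 0.002004 = 242 m/d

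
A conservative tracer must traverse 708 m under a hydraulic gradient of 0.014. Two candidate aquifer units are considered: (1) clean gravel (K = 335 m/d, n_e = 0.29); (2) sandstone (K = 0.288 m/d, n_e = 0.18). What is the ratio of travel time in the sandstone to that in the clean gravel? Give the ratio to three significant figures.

722

Unit 1 (clean gravel): v = 335×0.014/0.29 = 16.17 m/d, t = 708/16.17 = 43.78 d
Unit 2 (sandstone): v = 0.288×0.014/0.18 = 0.02240 m/d, t = 708/0.02240 = 31610 d
t(sandstone) / t(clean gravel) = 31610/43.78 = 722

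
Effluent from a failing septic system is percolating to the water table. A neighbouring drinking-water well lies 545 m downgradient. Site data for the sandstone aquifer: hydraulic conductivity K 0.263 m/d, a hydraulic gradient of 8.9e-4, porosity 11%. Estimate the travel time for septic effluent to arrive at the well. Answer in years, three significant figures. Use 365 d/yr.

702 years

Specific discharge q = 0.263 × 8.9e-4 = 2.341e-4 m/d
Seepage velocity v = q / n = 2.341e-4 / 0.11 = 0.002128 m/d
t = L / v = 545 / 0.002128 = 256100 d
   = 256100 / 365 = 702 yr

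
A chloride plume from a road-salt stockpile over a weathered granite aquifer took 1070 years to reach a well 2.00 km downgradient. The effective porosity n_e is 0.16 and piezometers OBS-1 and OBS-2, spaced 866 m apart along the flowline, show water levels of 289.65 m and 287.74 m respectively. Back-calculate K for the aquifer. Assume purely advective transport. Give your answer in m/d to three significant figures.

0.371 m/d

Hydraulic gradient i = (289.65 − 287.74) / 866 = 1.91 / 866 = 0.002206
t = 1070 years = 390600 d
L = 2.00 km = 2000 m
v = L / t = 2000 / 390600 = 0.005121 m/d
K = v · n / i = 0.005121 × 0.16 / 0.002206 = 0.371 m/d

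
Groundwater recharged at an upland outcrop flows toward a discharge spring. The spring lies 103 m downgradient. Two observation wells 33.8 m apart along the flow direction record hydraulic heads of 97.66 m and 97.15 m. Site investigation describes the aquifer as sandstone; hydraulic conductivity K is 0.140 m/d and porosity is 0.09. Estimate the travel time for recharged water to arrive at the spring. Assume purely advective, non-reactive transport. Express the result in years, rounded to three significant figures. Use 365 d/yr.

12.0 years

Hydraulic gradient i = (97.66 − 97.15) / 33.8 = 0.51 / 33.8 = 0.01509
q = Ki = 0.140 × 0.01509 = 0.002112 m/d
v = Ki/n = 0.140·0.01509/0.09 = 0.02347 m/d
t = L / v = 103 / 0.02347 = 4388 d
   = 4388 / 365 = 12.0 yr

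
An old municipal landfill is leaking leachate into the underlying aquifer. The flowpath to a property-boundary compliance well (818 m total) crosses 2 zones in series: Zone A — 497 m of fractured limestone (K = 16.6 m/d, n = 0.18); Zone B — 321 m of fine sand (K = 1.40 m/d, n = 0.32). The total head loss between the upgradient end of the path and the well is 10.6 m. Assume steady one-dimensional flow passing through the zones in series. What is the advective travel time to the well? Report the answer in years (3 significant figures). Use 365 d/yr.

Steady 1-D flow in series ⇒ the Darcy flux q is identical in every zone and the zone head losses add (resistances L/K in series).
Σ(L/K) = 497/16.6 + 321/1.40 = 29.94 + 229.3 = 259.2 d
q = ΔH / Σ(L/K) = 10.6 / 259.2 = 0.04089 m/d (same in every zone)
Zone A: v = q/n = 0.04089/0.18 = 0.2272 m/d → t_A = 497/0.2272 = 2188 d
Zone B: v = q/n = 0.04089/0.32 = 0.1278 m/d → t_B = 321/0.1278 = 2512 d
Total t = 2188 + 2512 = 4700 d
   = 4700 / 365 = 12.9 yr

12.9 years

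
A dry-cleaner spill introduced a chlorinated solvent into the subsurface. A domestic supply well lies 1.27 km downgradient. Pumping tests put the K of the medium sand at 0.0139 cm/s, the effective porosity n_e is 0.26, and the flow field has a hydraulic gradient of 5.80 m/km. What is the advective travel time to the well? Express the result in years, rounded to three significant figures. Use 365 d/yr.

13.0 years

K = 0.0139 cm/s × 864 = 12.01 m/d
Darcy flux q = K·i = 12.01 × 0.0058 = 0.06966 m/d
Average linear velocity = 0.06966 / 0.26 = 0.2679 m/d
L = 1.27 km = 1270 m
t = L / v = 1270 / 0.2679 = 4740 d
   = 4740 / 365 = 13.0 yr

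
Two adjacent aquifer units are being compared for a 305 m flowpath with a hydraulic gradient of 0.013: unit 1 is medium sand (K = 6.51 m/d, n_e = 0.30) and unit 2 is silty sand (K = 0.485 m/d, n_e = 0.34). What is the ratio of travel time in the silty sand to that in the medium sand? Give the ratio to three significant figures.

Unit 1 (medium sand): v = 6.51×0.013/0.30 = 0.2821 m/d, t = 305/0.2821 = 1081 d
Unit 2 (silty sand): v = 0.485×0.013/0.34 = 0.01854 m/d, t = 305/0.01854 = 16450 d
t(silty sand) / t(medium sand) = 16450/1081 = 15.2

15.2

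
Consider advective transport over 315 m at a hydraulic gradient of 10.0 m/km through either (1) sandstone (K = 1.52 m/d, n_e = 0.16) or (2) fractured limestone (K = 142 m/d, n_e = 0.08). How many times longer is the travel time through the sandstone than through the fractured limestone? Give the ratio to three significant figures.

187

Unit 1 (sandstone): v = 1.52×0.010/0.16 = 0.09500 m/d, t = 315/0.09500 = 3316 d
Unit 2 (fractured limestone): v = 142×0.010/0.08 = 17.75 m/d, t = 315/17.75 = 17.75 d
t(sandstone) / t(fractured limestone) = 3316/17.75 = 187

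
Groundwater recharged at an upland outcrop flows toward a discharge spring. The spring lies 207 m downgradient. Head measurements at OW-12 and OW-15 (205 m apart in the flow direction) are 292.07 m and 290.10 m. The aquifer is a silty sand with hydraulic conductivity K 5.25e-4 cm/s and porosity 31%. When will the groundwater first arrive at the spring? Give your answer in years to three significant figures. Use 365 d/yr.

40.3 years

Hydraulic gradient i = (292.07 − 290.10) / 205 = 1.97 / 205 = 0.009610
K = 5.25e-4 cm/s × 864 = 0.4536 m/d
Specific discharge q = 0.4536 × 0.009610 = 0.004359 m/d
v_s = q/n_e = 0.004359/0.31 = 0.01406 m/d
t = L / v = 207 / 0.01406 = 14720 d
   = 14720 / 365 = 40.3 yr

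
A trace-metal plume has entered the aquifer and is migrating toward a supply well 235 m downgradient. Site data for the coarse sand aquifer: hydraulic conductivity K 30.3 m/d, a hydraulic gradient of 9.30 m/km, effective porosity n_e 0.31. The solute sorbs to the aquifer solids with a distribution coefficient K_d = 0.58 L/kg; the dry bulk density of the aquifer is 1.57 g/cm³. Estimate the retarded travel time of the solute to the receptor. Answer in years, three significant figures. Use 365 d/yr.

q = Ki = 30.3 × 0.0093 = 0.2818 m/d
v = Ki/n = 30.3·0.0093/0.31 = 0.9090 m/d
Retardation R = 1 + ρ_b·K_d/n = 1 + 1.57×0.58/0.31 = 3.937
Contaminant velocity v_c = v/R = 0.9090/3.937 = 0.2309 m/d
t = L/v_c = 235/0.2309 = 1018 d
   = 1018/365 = 2.79 yr

2.79 years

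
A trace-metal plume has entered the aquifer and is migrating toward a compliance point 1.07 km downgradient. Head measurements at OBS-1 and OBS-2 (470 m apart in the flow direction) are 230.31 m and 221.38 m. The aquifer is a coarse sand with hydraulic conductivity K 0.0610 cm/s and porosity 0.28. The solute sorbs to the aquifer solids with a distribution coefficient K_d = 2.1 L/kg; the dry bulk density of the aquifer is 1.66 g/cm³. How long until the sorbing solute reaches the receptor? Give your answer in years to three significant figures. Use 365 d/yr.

11.0 years

Hydraulic gradient i = (230.31 − 221.38) / 470 = 8.93 / 470 = 0.01900
K = 0.0610 cm/s × 864 = 52.70 m/d
Darcy flux q = K·i = 52.70 × 0.01900 = 1.001 m/d
v_s = q/n_e = 1.001/0.28 = 3.576 m/d
Retardation R = 1 + ρ_b·K_d/n = 1 + 1.66×2.1/0.28 = 13.45
Contaminant velocity v_c = v/R = 3.576/13.45 = 0.2659 m/d
L = 1.07 km = 1070 m
t = L/v_c = 1070/0.2659 = 4024 d
   = 4024/365 = 11.0 yr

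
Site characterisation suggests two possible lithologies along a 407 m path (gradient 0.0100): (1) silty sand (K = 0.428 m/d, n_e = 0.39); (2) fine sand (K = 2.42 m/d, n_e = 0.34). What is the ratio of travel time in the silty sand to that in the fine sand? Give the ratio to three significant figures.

6.49

Unit 1 (silty sand): v = 0.428×0.010/0.39 = 0.01097 m/d, t = 407/0.01097 = 37090 d
Unit 2 (fine sand): v = 2.42×0.010/0.34 = 0.07118 m/d, t = 407/0.07118 = 5718 d
t(silty sand) / t(fine sand) = 37090/5718 = 6.49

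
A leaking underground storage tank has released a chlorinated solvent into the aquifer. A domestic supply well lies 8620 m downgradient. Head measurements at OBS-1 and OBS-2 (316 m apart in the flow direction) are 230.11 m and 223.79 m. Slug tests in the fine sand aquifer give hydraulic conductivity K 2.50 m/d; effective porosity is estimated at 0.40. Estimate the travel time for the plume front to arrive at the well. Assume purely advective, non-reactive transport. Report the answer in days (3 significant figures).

Hydraulic gradient i = (230.11 − 223.79) / 316 = 6.32 / 316 = 0.02000
Specific discharge q = 2.50 × 0.02000 = 0.05000 m/d
v_s = q/n_e = 0.05000/0.40 = 0.1250 m/d
t = L / v = 8620 / 0.1250 = 68960 d

69000 days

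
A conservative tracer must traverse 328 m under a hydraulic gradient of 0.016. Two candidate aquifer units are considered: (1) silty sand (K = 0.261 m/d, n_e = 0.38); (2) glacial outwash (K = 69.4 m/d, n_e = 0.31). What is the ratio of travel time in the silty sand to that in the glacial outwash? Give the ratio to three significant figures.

Unit 1 (silty sand): v = 0.261×0.016/0.38 = 0.01099 m/d, t = 328/0.01099 = 29850 d
Unit 2 (glacial outwash): v = 69.4×0.016/0.31 = 3.582 m/d, t = 328/3.582 = 91.57 d
t(silty sand) / t(glacial outwash) = 29850/91.57 = 326

326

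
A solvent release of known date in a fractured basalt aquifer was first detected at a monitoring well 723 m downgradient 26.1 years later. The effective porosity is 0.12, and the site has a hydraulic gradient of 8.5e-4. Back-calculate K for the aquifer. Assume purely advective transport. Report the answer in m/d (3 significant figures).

t = 26.1 years = 9527 d
v = L / t = 723 / 9527 = 0.07589 m/d
K = v · n / i = 0.07589 × 0.12 / 8.5e-4 = 10.7 m/d

10.7 m/d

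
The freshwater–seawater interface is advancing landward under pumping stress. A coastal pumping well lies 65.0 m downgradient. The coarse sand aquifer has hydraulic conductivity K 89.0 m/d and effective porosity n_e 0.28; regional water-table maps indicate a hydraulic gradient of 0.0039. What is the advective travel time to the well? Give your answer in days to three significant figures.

52.4 days

Darcy flux q = K·i = 89.0 × 0.0039 = 0.3471 m/d
Average linear velocity = 0.3471 / 0.28 = 1.240 m/d
t = L / v = 65.0 / 1.240 = 52.43 d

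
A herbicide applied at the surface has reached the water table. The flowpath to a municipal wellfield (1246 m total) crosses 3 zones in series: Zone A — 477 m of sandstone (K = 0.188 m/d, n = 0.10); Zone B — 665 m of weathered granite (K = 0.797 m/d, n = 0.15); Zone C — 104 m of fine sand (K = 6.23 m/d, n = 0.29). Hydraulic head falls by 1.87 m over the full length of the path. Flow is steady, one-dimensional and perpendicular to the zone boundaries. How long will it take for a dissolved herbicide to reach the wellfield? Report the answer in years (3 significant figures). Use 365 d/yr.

Steady 1-D flow in series ⇒ the Darcy flux q is identical in every zone and the zone head losses add (resistances L/K in series).
Σ(L/K) = 477/0.188 + 665/0.797 + 104/6.23 = 2537 + 834.4 + 16.69 = 3388 d
q = ΔH / Σ(L/K) = 1.87 / 3388 = 5.519e-4 m/d (same in every zone)
Zone A: v = q/n = 5.519e-4/0.10 = 0.005519 m/d → t_A = 477/0.005519 = 86430 d
Zone B: v = q/n = 5.519e-4/0.15 = 0.003679 m/d → t_B = 665/0.003679 = 180700 d
Zone C: v = q/n = 5.519e-4/0.29 = 0.001903 m/d → t_C = 104/0.001903 = 54650 d
Total t = 86430 + 180700 + 54650 = 321800 d
   = 321800 / 365 = 882 yr

882 years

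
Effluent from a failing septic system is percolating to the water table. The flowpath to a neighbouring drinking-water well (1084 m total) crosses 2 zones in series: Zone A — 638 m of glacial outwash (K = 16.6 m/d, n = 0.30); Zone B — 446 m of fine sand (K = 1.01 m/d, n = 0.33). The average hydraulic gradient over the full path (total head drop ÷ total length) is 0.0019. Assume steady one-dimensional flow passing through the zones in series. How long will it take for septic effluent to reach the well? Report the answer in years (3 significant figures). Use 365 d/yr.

Continuity: the same q passes through each zone, so ΔH = q·Σ(L_j/K_j) — the zones act as resistances in series.
Σ(L/K) = 638/16.6 + 446/1.01 = 38.43 + 441.6 = 480.0 d
K_eq = L_total / Σ(L/K) = 1084 / 480.0 = 2.258 m/d
q = K_eq · i = 2.258 × 0.0019 = 0.004291 m/d (same in every zone)
Zone A: v = q/n = 0.004291/0.30 = 0.01430 m/d → t_A = 638/0.01430 = 44610 d
Zone B: v = q/n = 0.004291/0.33 = 0.01300 m/d → t_B = 446/0.01300 = 34300 d
Total t = 44610 + 34300 = 78910 d
   = 78910 / 365 = 216 yr

216 years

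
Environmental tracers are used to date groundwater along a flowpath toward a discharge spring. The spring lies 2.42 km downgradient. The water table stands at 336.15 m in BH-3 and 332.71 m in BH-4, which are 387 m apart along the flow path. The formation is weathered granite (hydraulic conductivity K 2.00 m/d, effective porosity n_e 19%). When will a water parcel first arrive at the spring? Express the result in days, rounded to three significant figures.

Hydraulic gradient i = (336.15 − 332.71) / 387 = 3.44 / 387 = 0.008889
q = Ki = 2.00 × 0.008889 = 0.01778 m/d
Average linear velocity = 0.01778 / 0.19 = 0.09357 m/d
L = 2.42 km = 2420 m
t = L / v = 2420 / 0.09357 = 25860 d

25900 days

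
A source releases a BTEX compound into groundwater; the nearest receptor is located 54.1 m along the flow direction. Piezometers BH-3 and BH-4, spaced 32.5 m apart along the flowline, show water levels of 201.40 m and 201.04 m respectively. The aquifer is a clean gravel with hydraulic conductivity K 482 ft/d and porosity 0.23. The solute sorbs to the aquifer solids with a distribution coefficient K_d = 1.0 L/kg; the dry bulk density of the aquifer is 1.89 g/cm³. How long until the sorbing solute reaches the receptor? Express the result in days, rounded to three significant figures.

70.5 days

Hydraulic gradient i = (201.40 − 201.04) / 32.5 = 0.36 / 32.5 = 0.01108
K = 482 ft/d × 0.3048 = 146.9 m/d
Specific discharge q = 146.9 × 0.01108 = 1.627 m/d
v = Ki/n = 146.9·0.01108/0.23 = 7.075 m/d
Retardation R = 1 + ρ_b·K_d/n = 1 + 1.89×1.0/0.23 = 9.217
Contaminant velocity v_c = v/R = 7.075/9.217 = 0.7676 m/d
t = L/v_c = 54.1/0.7676 = 70.48 d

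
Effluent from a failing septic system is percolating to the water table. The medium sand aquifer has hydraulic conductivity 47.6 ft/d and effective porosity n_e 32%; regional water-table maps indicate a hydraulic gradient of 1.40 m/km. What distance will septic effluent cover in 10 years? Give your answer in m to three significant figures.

K = 47.6 ft/d × 0.3048 = 14.51 m/d
Darcy flux q = K·i = 14.51 × 0.0014 = 0.02031 m/d
Seepage velocity v = q / n = 0.02031 / 0.32 = 0.06347 m/d
T = 10 yr × 365 = 3650 d
L = v × T = 0.06347 × 3650 = 231.7 m

232 m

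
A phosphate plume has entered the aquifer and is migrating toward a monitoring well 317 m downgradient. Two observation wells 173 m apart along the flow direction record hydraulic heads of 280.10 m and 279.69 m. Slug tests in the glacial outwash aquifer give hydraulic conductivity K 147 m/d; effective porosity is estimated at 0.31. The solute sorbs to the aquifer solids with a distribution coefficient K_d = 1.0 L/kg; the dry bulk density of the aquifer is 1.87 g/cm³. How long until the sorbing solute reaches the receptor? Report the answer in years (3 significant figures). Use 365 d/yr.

Hydraulic gradient i = (280.10 − 279.69) / 173 = 0.41 / 173 = 0.002370
q = Ki = 147 × 0.002370 = 0.3484 m/d
v = Ki/n = 147·0.002370/0.31 = 1.124 m/d
Retardation R = 1 + ρ_b·K_d/n = 1 + 1.87×1.0/0.31 = 7.032
Contaminant velocity v_c = v/R = 1.124/7.032 = 0.1598 m/d
t = L/v_c = 317/0.1598 = 1984 d
   = 1984/365 = 5.43 yr

5.43 years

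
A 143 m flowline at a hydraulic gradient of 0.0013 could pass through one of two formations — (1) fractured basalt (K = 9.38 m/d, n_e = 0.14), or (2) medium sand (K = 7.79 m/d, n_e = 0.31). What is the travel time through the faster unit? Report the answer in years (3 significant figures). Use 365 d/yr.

Unit 1 (fractured basalt): v = 9.38×0.0013/0.14 = 0.08710 m/d, t = 143/0.08710 = 1642 d
Unit 2 (medium sand): v = 7.79×0.0013/0.31 = 0.03267 m/d, t = 143/0.03267 = 4377 d
Faster: 1642 d / 365 = 4.50 yr

4.50 years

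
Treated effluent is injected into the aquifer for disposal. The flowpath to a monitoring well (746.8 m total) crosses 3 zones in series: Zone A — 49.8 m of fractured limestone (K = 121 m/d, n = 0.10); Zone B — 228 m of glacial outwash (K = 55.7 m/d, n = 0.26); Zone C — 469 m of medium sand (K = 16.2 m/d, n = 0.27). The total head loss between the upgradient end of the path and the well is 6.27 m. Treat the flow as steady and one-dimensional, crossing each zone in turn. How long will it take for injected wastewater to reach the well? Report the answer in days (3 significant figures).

Steady 1-D flow in series ⇒ the Darcy flux q is identical in every zone and the zone head losses add (resistances L/K in series).
Σ(L/K) = 49.8/121 + 228/55.7 + 469/16.2 = 0.4116 + 4.093 + 28.95 = 33.46 d
q = ΔH / Σ(L/K) = 6.27 / 33.46 = 0.1874 m/d (same in every zone)
Zone A: v = q/n = 0.1874/0.10 = 1.874 m/d → t_A = 49.8/1.874 = 26.57 d
Zone B: v = q/n = 0.1874/0.26 = 0.7208 m/d → t_B = 228/0.7208 = 316.3 d
Zone C: v = q/n = 0.1874/0.27 = 0.6941 m/d → t_C = 469/0.6941 = 675.7 d
Total t = 26.57 + 316.3 + 675.7 = 1019 d

1020 days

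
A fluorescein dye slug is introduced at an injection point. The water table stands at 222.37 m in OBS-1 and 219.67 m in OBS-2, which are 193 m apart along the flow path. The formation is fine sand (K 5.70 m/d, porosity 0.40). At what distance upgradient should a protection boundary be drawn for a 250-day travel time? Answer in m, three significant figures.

Hydraulic gradient i = (222.37 − 219.67) / 193 = 2.70 / 193 = 0.01399
Specific discharge q = 5.70 × 0.01399 = 0.07974 m/d
v = Ki/n = 5.70·0.01399/0.40 = 0.1994 m/d
L = v × T = 0.1994 × 250 = 49.84 m

49.8 m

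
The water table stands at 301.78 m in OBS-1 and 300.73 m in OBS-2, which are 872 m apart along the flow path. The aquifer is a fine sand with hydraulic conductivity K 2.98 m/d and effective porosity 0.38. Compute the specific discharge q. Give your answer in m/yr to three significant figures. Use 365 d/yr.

Hydraulic gradient i = (301.78 − 300.73) / 872 = 1.05 / 872 = 0.001204
q = Ki = 2.98 × 0.001204 = 0.003588 m/d
   = 0.003588 × 365 = 1.31 m/yr

1.31 m/yr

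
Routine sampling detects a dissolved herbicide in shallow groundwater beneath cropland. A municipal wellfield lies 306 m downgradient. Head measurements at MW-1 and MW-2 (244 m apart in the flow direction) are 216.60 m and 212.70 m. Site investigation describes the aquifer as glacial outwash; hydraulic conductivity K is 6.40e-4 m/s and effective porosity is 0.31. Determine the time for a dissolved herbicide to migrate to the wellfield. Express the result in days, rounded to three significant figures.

107 days

Hydraulic gradient i = (216.60 − 212.70) / 244 = 3.90 / 244 = 0.01598
K = 6.40e-4 m/s × 86400 s/d = 55.30 m/d
Specific discharge q = 55.30 × 0.01598 = 0.8838 m/d
v_s = q/n_e = 0.8838/0.31 = 2.851 m/d
t = L / v = 306 / 2.851 = 107.3 d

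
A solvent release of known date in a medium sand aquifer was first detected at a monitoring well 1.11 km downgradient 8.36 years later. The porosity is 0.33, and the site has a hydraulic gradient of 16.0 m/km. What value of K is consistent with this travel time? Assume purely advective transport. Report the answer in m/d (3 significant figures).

t = 8.36 years = 3051 d
L = 1.11 km = 1110 m
v = L / t = 1110 / 3051 = 0.3638 m/d
K = v · n / i = 0.3638 × 0.33 / 0.016 = 7.50 m/d

7.50 m/d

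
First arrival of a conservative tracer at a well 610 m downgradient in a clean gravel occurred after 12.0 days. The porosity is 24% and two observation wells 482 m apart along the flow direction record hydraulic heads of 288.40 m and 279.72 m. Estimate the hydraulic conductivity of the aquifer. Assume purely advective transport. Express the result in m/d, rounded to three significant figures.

677 m/d

Hydraulic gradient i = (288.40 − 279.72) / 482 = 8.68 / 482 = 0.01801
v = L / t = 610 / 12.0 = 50.83 m/d
K = v · n / i = 50.83 × 0.24 / 0.01801 = 677 m/d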